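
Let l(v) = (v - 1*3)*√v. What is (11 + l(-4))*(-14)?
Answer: -154 + 196*I ≈ -154.0 + 196.0*I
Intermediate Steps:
l(v) = √v*(-3 + v) (l(v) = (v - 3)*√v = (-3 + v)*√v = √v*(-3 + v))
(11 + l(-4))*(-14) = (11 + √(-4)*(-3 - 4))*(-14) = (11 + (2*I)*(-7))*(-14) = (11 - 14*I)*(-14) = -154 + 196*I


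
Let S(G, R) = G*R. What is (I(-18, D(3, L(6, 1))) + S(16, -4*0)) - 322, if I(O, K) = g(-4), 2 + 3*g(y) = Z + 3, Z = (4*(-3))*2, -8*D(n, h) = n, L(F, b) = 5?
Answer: -989/3 ≈ -329.67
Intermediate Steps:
D(n, h) = -n/8
Z = -24 (Z = -12*2 = -24)
g(y) = -23/3 (g(y) = -2/3 + (-24 + 3)/3 = -2/3 + (1/3)*(-21) = -2/3 - 7 = -23/3)
I(O, K) = -23/3
(I(-18, D(3, L(6, 1))) + S(16, -4*0)) - 322 = (-23/3 + 16*(-4*0)) - 322 = (-23/3 + 16*0) - 322 = (-23/3 + 0) - 322 = -23/3 - 322 = -989/3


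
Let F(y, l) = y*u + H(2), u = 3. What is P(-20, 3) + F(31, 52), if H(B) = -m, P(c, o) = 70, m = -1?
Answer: 164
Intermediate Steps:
H(B) = 1 (H(B) = -1*(-1) = 1)
F(y, l) = 1 + 3*y (F(y, l) = y*3 + 1 = 3*y + 1 = 1 + 3*y)
P(-20, 3) + F(31, 52) = 70 + (1 + 3*31) = 70 + (1 + 93) = 70 + 94 = 164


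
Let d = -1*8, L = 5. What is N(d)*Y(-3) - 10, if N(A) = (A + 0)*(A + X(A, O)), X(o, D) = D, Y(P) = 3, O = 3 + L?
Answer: -10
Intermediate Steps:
O = 8 (O = 3 + 5 = 8)
d = -8
N(A) = A*(8 + A) (N(A) = (A + 0)*(A + 8) = A*(8 + A))
N(d)*Y(-3) - 10 = -8*(8 - 8)*3 - 10 = -8*0*3 - 10 = 0*3 - 10 = 0 - 10 = -10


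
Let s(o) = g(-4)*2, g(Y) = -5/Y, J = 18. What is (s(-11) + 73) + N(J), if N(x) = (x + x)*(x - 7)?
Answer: 943/2 ≈ 471.50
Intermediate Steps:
N(x) = 2*x*(-7 + x) (N(x) = (2*x)*(-7 + x) = 2*x*(-7 + x))
s(o) = 5/2 (s(o) = -5/(-4)*2 = -5*(-1/4)*2 = (5/4)*2 = 5/2)
(s(-11) + 73) + N(J) = (5/2 + 73) + 2*18*(-7 + 18) = 151/2 + 2*18*11 = 151/2 + 396 = 943/2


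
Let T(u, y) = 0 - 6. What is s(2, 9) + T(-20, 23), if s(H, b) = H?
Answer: -4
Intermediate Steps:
T(u, y) = -6
s(2, 9) + T(-20, 23) = 2 - 6 = -4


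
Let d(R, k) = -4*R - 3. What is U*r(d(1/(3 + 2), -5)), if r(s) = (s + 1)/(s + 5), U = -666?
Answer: 1554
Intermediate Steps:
d(R, k) = -3 - 4*R
r(s) = (1 + s)/(5 + s)
U*r(d(1/(3 + 2), -5)) = -666*(1 + (-3 - 4/(3 + 2)))/(5 + (-3 - 4/(3 + 2))) = -666*(1 + (-3 - 4/5))/(5 + (-3 - 4/5)) = -666*(1 - 19/5)/(5 - 19/5) = -666*(-14)/(6/5*5) = -555*(-14)/5 = -666*(-7/3) = 1554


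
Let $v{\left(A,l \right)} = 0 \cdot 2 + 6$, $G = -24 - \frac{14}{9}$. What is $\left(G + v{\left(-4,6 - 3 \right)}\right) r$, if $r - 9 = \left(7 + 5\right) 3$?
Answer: $-880$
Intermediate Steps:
$G = - \frac{230}{9}$ ($G = -24 - 14 \cdot \frac{1}{9} = -24 - \frac{14}{9} = - \frac{230}{9} \approx -25.556$)
$v{\left(A,l \right)} = 6$ ($v{\left(A,l \right)} = 0 + 6 = 6$)
$r = 45$ ($r = 9 + \left(7 + 5\right) 3 = 9 + 12 \cdot 3 = 9 + 36 = 45$)
$\left(G + v{\left(-4,6 - 3 \right)}\right) r = \left(- \frac{230}{9} + 6\right) 45 = \left(- \frac{176}{9}\right) 45 = -880$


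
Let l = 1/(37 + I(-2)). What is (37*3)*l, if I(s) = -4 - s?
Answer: 111/35 ≈ 3.1714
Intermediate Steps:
l = 1/35 (l = 1/(37 + (-4 - 1*(-2))) = 1/(37 + (-4 + 2)) = 1/(37 - 2) = 1/35 ≈ 0.028571)
(37*3)*l = (37*3)*(1/35) = 111*(1/35) = 111/35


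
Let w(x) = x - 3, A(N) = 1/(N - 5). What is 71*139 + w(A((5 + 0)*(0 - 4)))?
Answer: 246649/25 ≈ 9866.0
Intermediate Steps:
A(N) = 1/(-5 + N)
w(x) = -3 + x
71*139 + w(A((5 + 0)*(0 - 4))) = 71*139 + (-3 + 1/(-5 + (5 + 0)*(0 - 4))) = 9869 + (-3 + 1/(-5 + 5*(-4))) = 9869 + (-3 + 1/(-5 - 20)) = 9869 + (-3 + 1/(-25)) = 9869 + (-3 - 1/25) = 9869 - 76/25 = 246649/25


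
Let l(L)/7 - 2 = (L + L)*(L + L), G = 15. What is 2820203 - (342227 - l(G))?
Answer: 2484290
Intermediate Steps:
l(L) = 14 + 28*L² (l(L) = 14 + 7*((L + L)*(L + L)) = 14 + 7*((2*L)*(2*L)) = 14 + 7*(4*L²) = 14 + 28*L²)
2820203 - (342227 - l(G)) = 2820203 - (342227 - (14 + 28*15²)) = 2820203 - (342227 - (14 + 28*225)) = 2820203 - (342227 - (14 + 6300)) = 2820203 - (342227 - 1*6314) = 2820203 - (342227 - 6314) = 2820203 - 1*335913 = 2820203 - 335913 = 2484290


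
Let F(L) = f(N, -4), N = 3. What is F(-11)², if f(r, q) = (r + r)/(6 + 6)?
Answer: ¼ ≈ 0.25000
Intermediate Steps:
f(r, q) = r/6 (f(r, q) = (2*r)/12 = (2*r)*(1/12) = r/6)
F(L) = ½ (F(L) = (⅙)*3 = ½)
F(-11)² = (½)² = ¼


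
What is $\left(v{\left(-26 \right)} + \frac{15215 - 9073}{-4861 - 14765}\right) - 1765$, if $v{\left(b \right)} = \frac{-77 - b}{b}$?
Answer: $- \frac{449897953}{255138} \approx -1763.4$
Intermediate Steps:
$v{\left(b \right)} = \frac{-77 - b}{b}$
$\left(v{\left(-26 \right)} + \frac{15215 - 9073}{-4861 - 14765}\right) - 1765 = \left(\frac{-77 - -26}{-26} + \frac{15215 - 9073}{-4861 - 14765}\right) - 1765 = \left(- \frac{-77 + 26}{26} + \frac{6142}{-19626}\right) - 1765 = \left(\left(- \frac{1}{26}\right) \left(-51\right) + 6142 \left(- \frac{1}{19626}\right)\right) - 1765 = \left(\frac{51}{26} - \frac{3071}{9813}\right) - 1765 = \frac{420617}{255138} - 1765 = - \frac{449897953}{255138}$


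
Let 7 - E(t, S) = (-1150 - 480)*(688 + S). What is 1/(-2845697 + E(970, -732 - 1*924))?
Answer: -1/4423530 ≈ -2.2606e-7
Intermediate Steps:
E(t, S) = 1121447 + 1630*S (E(t, S) = 7 - (-1150 - 480)*(688 + S) = 7 - (-1630)*(688 + S) = 7 - (-1121440 - 1630*S) = 7 + (1121440 + 1630*S) = 1121447 + 1630*S)
1/(-2845697 + E(970, -732 - 1*924)) = 1/(-2845697 + (1121447 + 1630*(-732 - 1*924))) = 1/(-2845697 + (1121447 + 1630*(-732 - 924))) = 1/(-2845697 + (1121447 + 1630*(-1656))) = 1/(-2845697 + (1121447 - 2699280)) = 1/(-2845697 - 1577833) = 1/(-4423530) = -1/4423530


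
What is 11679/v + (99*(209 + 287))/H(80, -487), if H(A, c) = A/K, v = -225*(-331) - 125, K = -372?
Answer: -16976591481/74350 ≈ -2.2833e+5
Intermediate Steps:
v = 74350 (v = 74475 - 125 = 74350)
H(A, c) = -A/372 (H(A, c) = A/(-372) = A*(-1/372) = -A/372)
11679/v + (99*(209 + 287))/H(80, -487) = 11679/74350 + (99*(209 + 287))/((-1/372*80)) = 11679*(1/74350) + (99*496)/(-20/93) = 11679/74350 + 49104*(-93/20) = 11679/74350 - 1141668/5 = -16976591481/74350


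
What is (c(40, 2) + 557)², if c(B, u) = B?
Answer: 356409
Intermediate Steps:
(c(40, 2) + 557)² = (40 + 557)² = 597² = 356409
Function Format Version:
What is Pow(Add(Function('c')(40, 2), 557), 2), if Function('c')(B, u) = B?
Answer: 356409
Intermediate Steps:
Pow(Add(Function('c')(40, 2), 557), 2) = Pow(Add(40, 557), 2) = Pow(597, 2) = 356409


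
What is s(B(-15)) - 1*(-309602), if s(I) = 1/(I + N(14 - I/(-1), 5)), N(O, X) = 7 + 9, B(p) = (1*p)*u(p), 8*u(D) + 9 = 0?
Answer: 81425334/263 ≈ 3.0960e+5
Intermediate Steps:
u(D) = -9/8 (u(D) = -9/8 + (⅛)*0 = -9/8 + 0 = -9/8)
B(p) = -9*p/8 (B(p) = (1*p)*(-9/8) = p*(-9/8) = -9*p/8)
N(O, X) = 16
s(I) = 1/(16 + I) (s(I) = 1/(I + 16) = 1/(16 + I))
s(B(-15)) - 1*(-309602) = 1/(16 - 9/8*(-15)) - 1*(-309602) = 1/(16 + 135/8) + 309602 = 1/(263/8) + 309602 = 8/263 + 309602 = 81425334/263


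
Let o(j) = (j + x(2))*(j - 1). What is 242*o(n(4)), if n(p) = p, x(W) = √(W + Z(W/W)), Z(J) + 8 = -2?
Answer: 2904 + 1452*I*√2 ≈ 2904.0 + 2053.4*I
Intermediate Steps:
Z(J) = -10 (Z(J) = -8 - 2 = -10)
x(W) = √(-10 + W) (x(W) = √(W - 10) = √(-10 + W))
o(j) = (-1 + j)*(j + 2*I*√2) (o(j) = (j + √(-10 + 2))*(j - 1) = (j + √(-8))*(-1 + j) = (j + 2*I*√2)*(-1 + j) = (-1 + j)*(j + 2*I*√2))
242*o(n(4)) = 242*(4² - 1*4 - 2*I*√2 + 2*I*4*√2) = 242*(16 - 4 - 2*I*√2 + 8*I*√2) = 242*(12 + 6*I*√2) = 2904 + 1452*I*√2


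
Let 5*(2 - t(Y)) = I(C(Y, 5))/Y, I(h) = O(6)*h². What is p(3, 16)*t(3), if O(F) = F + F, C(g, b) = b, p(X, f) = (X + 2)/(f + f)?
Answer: -45/16 ≈ -2.8125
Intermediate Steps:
p(X, f) = (2 + X)/(2*f) (p(X, f) = (2 + X)/((2*f)) = (2 + X)*(1/(2*f)) = (2 + X)/(2*f))
O(F) = 2*F
I(h) = 12*h² (I(h) = (2*6)*h² = 12*h²)
t(Y) = 2 - 60/Y (t(Y) = 2 - 12*5²/(5*Y) = 2 - 12*25/(5*Y) = 2 - 60/Y)
p(3, 16)*t(3) = ((½)*(2 + 3)/16)*(2 - 60/3) = ((½)*(1/16)*5)*(2 - 60*⅓) = 5*(2 - 20)/32 = (5/32)*(-18) = -45/16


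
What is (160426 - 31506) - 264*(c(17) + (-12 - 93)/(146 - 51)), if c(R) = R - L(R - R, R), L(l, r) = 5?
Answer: 2394832/19 ≈ 1.2604e+5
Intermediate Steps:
c(R) = -5 + R (c(R) = R - 1*5 = R - 5 = -5 + R)
(160426 - 31506) - 264*(c(17) + (-12 - 93)/(146 - 51)) = (160426 - 31506) - 264*((-5 + 17) + (-12 - 93)/(146 - 51)) = 128920 - 264*(12 - 105/95) = 128920 - 264*(12 - 105*1/95) = 128920 - 264*(12 - 21/19) = 128920 - 264*207/19 = 128920 - 54648/19 = 2394832/19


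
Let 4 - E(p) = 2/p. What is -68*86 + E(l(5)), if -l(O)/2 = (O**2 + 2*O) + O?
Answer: -233759/40 ≈ -5844.0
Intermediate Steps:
l(O) = -6*O - 2*O**2 (l(O) = -2*((O**2 + 2*O) + O) = -2*(O**2 + 3*O) = -6*O - 2*O**2)
E(p) = 4 - 2/p
-68*86 + E(l(5)) = -68*86 + (4 - 2*(-1/(10*(3 + 5)))) = -5848 + (4 - 2/((-2*5*8))) = -5848 + (4 - 2/(-80)) = -5848 + (4 - 2*(-1/80)) = -5848 + (4 + 1/40) = -5848 + 161/40 = -233759/40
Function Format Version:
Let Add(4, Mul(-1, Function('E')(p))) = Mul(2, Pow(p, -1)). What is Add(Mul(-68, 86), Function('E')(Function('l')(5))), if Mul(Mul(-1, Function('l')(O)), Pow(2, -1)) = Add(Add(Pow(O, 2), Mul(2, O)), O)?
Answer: Rational(-233759, 40) ≈ -5844.0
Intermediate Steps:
Function('l')(O) = Add(Mul(-6, O), Mul(-2, Pow(O, 2))) (Function('l')(O) = Mul(-2, Add(Add(Pow(O, 2), Mul(2, O)), O)) = Mul(-2, Add(Pow(O, 2), Mul(3, O))) = Add(Mul(-6, O), Mul(-2, Pow(O, 2))))
Function('E')(p) = Add(4, Mul(-2, Pow(p, -1))) (Function('E')(p) = Add(4, Mul(-1, Mul(2, Pow(p, -1)))) = Add(4, Mul(-2, Pow(p, -1))))
Add(Mul(-68, 86), Function('E')(Function('l')(5))) = Add(Mul(-68, 86), Add(4, Mul(-2, Pow(Mul(-2, 5, Add(3, 5)), -1)))) = Add(-5848, Add(4, Mul(-2, Pow(Mul(-2, 5, 8), -1)))) = Add(-5848, Add(4, Mul(-2, Pow(-80, -1)))) = Add(-5848, Add(4, Mul(-2, Rational(-1, 80)))) = Add(-5848, Add(4, Rational(1, 40))) = Add(-5848, Rational(161, 40)) = Rational(-233759, 40)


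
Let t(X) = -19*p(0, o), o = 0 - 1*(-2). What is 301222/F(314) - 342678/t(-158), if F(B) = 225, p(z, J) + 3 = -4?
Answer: -5291432/4275 ≈ -1237.8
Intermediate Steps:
o = 2 (o = 0 + 2 = 2)
p(z, J) = -7 (p(z, J) = -3 - 4 = -7)
t(X) = 133 (t(X) = -19*(-7) = 133)
301222/F(314) - 342678/t(-158) = 301222/225 - 342678/133 = 301222*(1/225) - 342678*1/133 = 301222/225 - 48954/19 = -5291432/4275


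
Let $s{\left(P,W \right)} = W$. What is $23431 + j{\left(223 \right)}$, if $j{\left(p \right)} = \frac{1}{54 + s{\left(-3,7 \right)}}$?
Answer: $\frac{1429292}{61} \approx 23431.0$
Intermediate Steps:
$j{\left(p \right)} = \frac{1}{61}$ ($j{\left(p \right)} = \frac{1}{54 + 7} = \frac{1}{61}$)
$23431 + j{\left(223 \right)} = 23431 + \frac{1}{61} = \frac{1429292}{61}$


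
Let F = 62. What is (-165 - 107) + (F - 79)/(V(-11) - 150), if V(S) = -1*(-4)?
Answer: -39695/146 ≈ -271.88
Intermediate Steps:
V(S) = 4
(-165 - 107) + (F - 79)/(V(-11) - 150) = (-165 - 107) + (62 - 79)/(4 - 150) = -272 - 17/(-146) = -272 - 17*(-1/146) = -272 + 17/146 = -39695/146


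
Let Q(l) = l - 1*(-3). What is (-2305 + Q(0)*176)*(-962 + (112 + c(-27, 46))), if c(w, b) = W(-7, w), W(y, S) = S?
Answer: 1558429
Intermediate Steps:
c(w, b) = w
Q(l) = 3 + l (Q(l) = l + 3 = 3 + l)
(-2305 + Q(0)*176)*(-962 + (112 + c(-27, 46))) = (-2305 + (3 + 0)*176)*(-962 + (112 - 27)) = (-2305 + 3*176)*(-962 + 85) = (-2305 + 528)*(-877) = -1777*(-877) = 1558429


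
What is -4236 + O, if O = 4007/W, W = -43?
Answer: -186155/43 ≈ -4329.2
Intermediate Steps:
O = -4007/43 (O = 4007/(-43) = 4007*(-1/43) = -4007/43 ≈ -93.186)
-4236 + O = -4236 - 4007/43 = -186155/43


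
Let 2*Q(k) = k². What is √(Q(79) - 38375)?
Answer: I*√141018/2 ≈ 187.76*I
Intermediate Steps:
Q(k) = k²/2
√(Q(79) - 38375) = √((½)*79² - 38375) = √((½)*6241 - 38375) = √(6241/2 - 38375) = √(-70509/2) = I*√141018/2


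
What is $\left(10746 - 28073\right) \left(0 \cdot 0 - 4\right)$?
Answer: $69308$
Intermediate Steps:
$\left(10746 - 28073\right) \left(0 \cdot 0 - 4\right) = - 17327 \left(0 - 4\right) = \left(-17327\right) \left(-4\right) = 69308$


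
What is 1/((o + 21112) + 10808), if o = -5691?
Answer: 1/26229 ≈ 3.8126e-5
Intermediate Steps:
1/((o + 21112) + 10808) = 1/((-5691 + 21112) + 10808) = 1/(15421 + 10808) = 1/26229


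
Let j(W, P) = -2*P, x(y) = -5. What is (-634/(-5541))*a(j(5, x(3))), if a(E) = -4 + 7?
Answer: 634/1847 ≈ 0.34326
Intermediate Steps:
a(E) = 3
(-634/(-5541))*a(j(5, x(3))) = -634/(-5541)*3 = -634*(-1/5541)*3 = (634/5541)*3 = 634/1847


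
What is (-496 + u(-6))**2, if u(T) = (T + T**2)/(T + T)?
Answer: 994009/4 ≈ 2.4850e+5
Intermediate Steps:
u(T) = (T + T**2)/(2*T) (u(T) = (T + T**2)/((2*T)) = (T + T**2)*(1/(2*T)) = (T + T**2)/(2*T))
(-496 + u(-6))**2 = (-496 + (1/2 + (1/2)*(-6)))**2 = (-496 + (1/2 - 3))**2 = (-496 - 5/2)**2 = (-997/2)**2 = 994009/4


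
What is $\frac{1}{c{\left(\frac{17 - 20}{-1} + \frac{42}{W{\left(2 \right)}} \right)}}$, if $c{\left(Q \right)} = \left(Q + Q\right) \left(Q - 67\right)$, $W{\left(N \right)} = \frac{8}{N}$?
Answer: $- \frac{2}{2889} \approx -0.00069228$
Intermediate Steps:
$c{\left(Q \right)} = 2 Q \left(-67 + Q\right)$
$\frac{1}{c{\left(\frac{17 - 20}{-1} + \frac{42}{W{\left(2 \right)}} \right)}} = \frac{1}{2 \left(\frac{17 - 20}{-1} + \frac{42}{8 \cdot \frac{1}{2}}\right) \left(-67 + \left(\frac{17 - 20}{-1} + \frac{42}{8 \cdot \frac{1}{2}}\right)\right)} = \frac{1}{2 \left(\left(-3\right) \left(-1\right) + \frac{42}{8 \cdot \frac{1}{2}}\right) \left(-67 - \left(-3 - \frac{42}{8 \cdot \frac{1}{2}}\right)\right)} = \frac{1}{2 \left(3 + \frac{42}{4}\right) \left(-67 + \left(3 + \frac{42}{4}\right)\right)} = \frac{1}{2 \left(3 + 42 \cdot \frac{1}{4}\right) \left(-67 + \left(3 + 42 \cdot \frac{1}{4}\right)\right)} = \frac{1}{2 \left(3 + \frac{21}{2}\right) \left(-67 + \left(3 + \frac{21}{2}\right)\right)} = \frac{1}{2 \cdot \frac{27}{2} \left(-67 + \frac{27}{2}\right)} = \frac{1}{2 \cdot \frac{27}{2} \left(- \frac{107}{2}\right)} = \frac{1}{- \frac{2889}{2}} = - \frac{2}{2889}$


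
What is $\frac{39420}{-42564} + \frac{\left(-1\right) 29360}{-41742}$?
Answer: $- \frac{16491275}{74029437} \approx -0.22277$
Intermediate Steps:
$\frac{39420}{-42564} + \frac{\left(-1\right) 29360}{-41742} = 39420 \left(- \frac{1}{42564}\right) - - \frac{14680}{20871} = - \frac{3285}{3547} + \frac{14680}{20871} = - \frac{16491275}{74029437}$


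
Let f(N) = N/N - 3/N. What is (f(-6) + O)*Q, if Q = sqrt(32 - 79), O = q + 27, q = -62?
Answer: -67*I*sqrt(47)/2 ≈ -229.66*I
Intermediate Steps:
O = -35 (O = -62 + 27 = -35)
f(N) = 1 - 3/N
Q = I*sqrt(47) (Q = sqrt(-47) = I*sqrt(47) ≈ 6.8557*I)
(f(-6) + O)*Q = ((-3 - 6)/(-6) - 35)*(I*sqrt(47)) = (-1/6*(-9) - 35)*(I*sqrt(47)) = (3/2 - 35)*(I*sqrt(47)) = -67*I*sqrt(47)/2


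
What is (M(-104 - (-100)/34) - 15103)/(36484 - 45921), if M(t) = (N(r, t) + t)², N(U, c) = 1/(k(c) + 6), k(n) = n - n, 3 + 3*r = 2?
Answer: 51226931/98182548 ≈ 0.52175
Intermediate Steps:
r = -⅓ (r = -1 + (⅓)*2 = -1 + ⅔ = -⅓ ≈ -0.33333)
k(n) = 0
N(U, c) = ⅙ (N(U, c) = 1/(0 + 6) = 1/6 = ⅙)
M(t) = (⅙ + t)²
(M(-104 - (-100)/34) - 15103)/(36484 - 45921) = ((1 + 6*(-104 - (-100)/34))²/36 - 15103)/(36484 - 45921) = ((1 + 6*(-104 - (-100)/34))²/36 - 15103)/(-9437) = ((1 + 6*(-104 - 1*(-50/17)))²/36 - 15103)*(-1/9437) = ((1 + 6*(-104 + 50/17))²/36 - 15103)*(-1/9437) = ((1 + 6*(-1718/17))²/36 - 15103)*(-1/9437) = ((1 - 10308/17)²/36 - 15103)*(-1/9437) = ((-10291/17)²/36 - 15103)*(-1/9437) = ((1/36)*(105904681/289) - 15103)*(-1/9437) = (105904681/10404 - 15103)*(-1/9437) = -51226931/10404*(-1/9437) = 51226931/98182548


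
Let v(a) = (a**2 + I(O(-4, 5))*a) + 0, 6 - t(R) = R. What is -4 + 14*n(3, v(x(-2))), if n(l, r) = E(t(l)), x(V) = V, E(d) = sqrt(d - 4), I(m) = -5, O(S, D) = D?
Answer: -4 + 14*I ≈ -4.0 + 14.0*I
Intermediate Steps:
t(R) = 6 - R
E(d) = sqrt(-4 + d)
v(a) = a**2 - 5*a (v(a) = (a**2 - 5*a) + 0 = a**2 - 5*a)
n(l, r) = sqrt(2 - l) (n(l, r) = sqrt(-4 + (6 - l)) = sqrt(2 - l))
-4 + 14*n(3, v(x(-2))) = -4 + 14*sqrt(2 - 1*3) = -4 + 14*sqrt(2 - 3) = -4 + 14*sqrt(-1) = -4 + 14*I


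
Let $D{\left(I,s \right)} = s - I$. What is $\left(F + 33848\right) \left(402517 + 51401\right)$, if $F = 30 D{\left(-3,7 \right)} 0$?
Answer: $15364216464$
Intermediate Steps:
$F = 0$ ($F = 30 \left(7 - -3\right) 0 = 30 \left(7 + 3\right) 0 = 30 \cdot 10 \cdot 0 = 300 \cdot 0 = 0$)
$\left(F + 33848\right) \left(402517 + 51401\right) = \left(0 + 33848\right) \left(402517 + 51401\right) = 33848 \cdot 453918 = 15364216464$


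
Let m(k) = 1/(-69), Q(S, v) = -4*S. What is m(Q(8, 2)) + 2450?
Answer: 169049/69 ≈ 2450.0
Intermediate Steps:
m(k) = -1/69
m(Q(8, 2)) + 2450 = -1/69 + 2450 = 169049/69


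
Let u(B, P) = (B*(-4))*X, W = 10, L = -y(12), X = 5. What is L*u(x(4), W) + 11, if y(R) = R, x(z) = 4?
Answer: 971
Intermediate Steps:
L = -12 (L = -1*12 = -12)
u(B, P) = -20*B (u(B, P) = (B*(-4))*5 = -4*B*5 = -20*B)
L*u(x(4), W) + 11 = -(-240)*4 + 11 = -12*(-80) + 11 = 960 + 11 = 971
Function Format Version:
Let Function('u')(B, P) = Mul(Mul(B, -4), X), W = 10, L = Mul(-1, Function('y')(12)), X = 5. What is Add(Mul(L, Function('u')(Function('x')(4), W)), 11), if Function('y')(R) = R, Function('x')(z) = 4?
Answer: 971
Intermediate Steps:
L = -12 (L = Mul(-1, 12) = -12)
Function('u')(B, P) = Mul(-20, B) (Function('u')(B, P) = Mul(Mul(B, -4), 5) = Mul(Mul(-4, B), 5) = Mul(-20, B))
Add(Mul(L, Function('u')(Function('x')(4), W)), 11) = Add(Mul(-12, Mul(-20, 4)), 11) = Add(Mul(-12, -80), 11) = Add(960, 11) = 971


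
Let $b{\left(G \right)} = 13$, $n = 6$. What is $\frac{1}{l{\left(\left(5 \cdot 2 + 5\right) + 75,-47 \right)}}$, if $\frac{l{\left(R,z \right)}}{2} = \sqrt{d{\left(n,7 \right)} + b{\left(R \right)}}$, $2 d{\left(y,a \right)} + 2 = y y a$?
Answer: $\frac{\sqrt{138}}{276} \approx 0.042563$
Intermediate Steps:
$d{\left(y,a \right)} = -1 + \frac{a y^{2}}{2}$ ($d{\left(y,a \right)} = -1 + \frac{y y a}{2} = -1 + \frac{y^{2} a}{2} = -1 + \frac{a y^{2}}{2}$)
$l{\left(R,z \right)} = 2 \sqrt{138}$ ($l{\left(R,z \right)} = 2 \sqrt{\left(-1 + \frac{1}{2} \cdot 7 \cdot 6^{2}\right) + 13} = 2 \sqrt{\left(-1 + \frac{1}{2} \cdot 7 \cdot 36\right) + 13} = 2 \sqrt{\left(-1 + 126\right) + 13} = 2 \sqrt{125 + 13} = 2 \sqrt{138}$)
$\frac{1}{l{\left(\left(5 \cdot 2 + 5\right) + 75,-47 \right)}} = \frac{1}{2 \sqrt{138}} = \frac{\sqrt{138}}{276}$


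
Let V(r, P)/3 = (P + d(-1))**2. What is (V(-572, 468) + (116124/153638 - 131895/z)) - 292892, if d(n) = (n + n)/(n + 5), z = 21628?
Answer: 301361705230781/830720666 ≈ 3.6277e+5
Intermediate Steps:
d(n) = 2*n/(5 + n) (d(n) = (2*n)/(5 + n) = 2*n/(5 + n))
V(r, P) = 3*(-1/2 + P)**2 (V(r, P) = 3*(P + 2*(-1)/(5 - 1))**2 = 3*(P + 2*(-1)/4)**2 = 3*(P + 2*(-1)*(1/4))**2 = 3*(P - 1/2)**2 = 3*(-1/2 + P)**2)
(V(-572, 468) + (116124/153638 - 131895/z)) - 292892 = (3*(-1 + 2*468)**2/4 + (116124/153638 - 131895/21628)) - 292892 = (3*(-1 + 936)**2/4 + (116124*(1/153638) - 131895*1/21628)) - 292892 = ((3/4)*935**2 + (58062/76819 - 131895/21628)) - 292892 = ((3/4)*874225 - 8876277069/1661441332) - 292892 = (2622675/4 - 8876277069/1661441332) - 292892 = 544673142536853/830720666 - 292892 = 301361705230781/830720666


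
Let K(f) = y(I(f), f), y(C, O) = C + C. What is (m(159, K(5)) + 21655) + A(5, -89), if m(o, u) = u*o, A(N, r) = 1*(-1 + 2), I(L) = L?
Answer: 23246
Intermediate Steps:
y(C, O) = 2*C
A(N, r) = 1 (A(N, r) = 1*1 = 1)
K(f) = 2*f
m(o, u) = o*u
(m(159, K(5)) + 21655) + A(5, -89) = (159*(2*5) + 21655) + 1 = (159*10 + 21655) + 1 = (1590 + 21655) + 1 = 23245 + 1 = 23246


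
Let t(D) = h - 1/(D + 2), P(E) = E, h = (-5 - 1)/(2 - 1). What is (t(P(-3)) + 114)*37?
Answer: 4033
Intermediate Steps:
h = -6 (h = -6/1 = -6*1 = -6)
t(D) = -6 - 1/(2 + D) (t(D) = -6 - 1/(D + 2) = -6 - 1/(2 + D))
(t(P(-3)) + 114)*37 = ((-13 - 6*(-3))/(2 - 3) + 114)*37 = ((-13 + 18)/(-1) + 114)*37 = (-1*5 + 114)*37 = (-5 + 114)*37 = 109*37 = 4033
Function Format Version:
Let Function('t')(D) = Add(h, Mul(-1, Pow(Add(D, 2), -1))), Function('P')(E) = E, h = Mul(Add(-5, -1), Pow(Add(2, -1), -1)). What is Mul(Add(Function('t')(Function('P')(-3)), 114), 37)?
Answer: 4033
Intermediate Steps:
h = -6 (h = Mul(-6, Pow(1, -1)) = Mul(-6, 1) = -6)
Function('t')(D) = Add(-6, Mul(-1, Pow(Add(2, D), -1))) (Function('t')(D) = Add(-6, Mul(-1, Pow(Add(D, 2), -1))) = Add(-6, Mul(-1, Pow(Add(2, D), -1))))
Mul(Add(Function('t')(Function('P')(-3)), 114), 37) = Mul(Add(Mul(Pow(Add(2, -3), -1), Add(-13, Mul(-6, -3))), 114), 37) = Mul(Add(Mul(Pow(-1, -1), Add(-13, 18)), 114), 37) = Mul(Add(Mul(-1, 5), 114), 37) = Mul(Add(-5, 114), 37) = Mul(109, 37) = 4033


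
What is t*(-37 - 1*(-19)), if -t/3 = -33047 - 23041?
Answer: -3028752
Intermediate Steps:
t = 168264 (t = -3*(-33047 - 23041) = -3*(-56088) = 168264)
t*(-37 - 1*(-19)) = 168264*(-37 - 1*(-19)) = 168264*(-37 + 19) = 168264*(-18) = -3028752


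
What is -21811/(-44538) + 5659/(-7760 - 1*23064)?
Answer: 210130861/686419656 ≈ 0.30613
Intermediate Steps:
-21811/(-44538) + 5659/(-7760 - 1*23064) = -21811*(-1/44538) + 5659/(-7760 - 23064) = 21811/44538 + 5659/(-30824) = 21811/44538 + 5659*(-1/30824) = 21811/44538 - 5659/30824 = 210130861/686419656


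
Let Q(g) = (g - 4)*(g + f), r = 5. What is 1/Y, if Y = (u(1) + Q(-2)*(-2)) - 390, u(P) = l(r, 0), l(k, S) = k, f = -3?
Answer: -1/445 ≈ -0.0022472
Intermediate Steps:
u(P) = 5
Q(g) = (-4 + g)*(-3 + g) (Q(g) = (g - 4)*(g - 3) = (-4 + g)*(-3 + g))
Y = -445 (Y = (5 + (12 + (-2)**2 - 7*(-2))*(-2)) - 390 = (5 + (12 + 4 + 14)*(-2)) - 390 = (5 + 30*(-2)) - 390 = (5 - 60) - 390 = -55 - 390 = -445)
1/Y = 1/(-445) = -1/445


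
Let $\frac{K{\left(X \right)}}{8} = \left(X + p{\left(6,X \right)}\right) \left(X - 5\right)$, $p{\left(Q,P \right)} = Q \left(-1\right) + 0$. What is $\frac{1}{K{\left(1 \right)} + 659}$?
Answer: $\frac{1}{819} \approx 0.001221$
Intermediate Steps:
$p{\left(Q,P \right)} = - Q$ ($p{\left(Q,P \right)} = - Q + 0 = - Q$)
$K{\left(X \right)} = 8 \left(-6 + X\right) \left(-5 + X\right)$ ($K{\left(X \right)} = 8 \left(X - 6\right) \left(X - 5\right) = 8 \left(X - 6\right) \left(-5 + X\right) = 8 \left(-6 + X\right) \left(-5 + X\right)$)
$\frac{1}{K{\left(1 \right)} + 659} = \frac{1}{\left(240 - 88 + 8 \cdot 1^{2}\right) + 659} = \frac{1}{\left(240 - 88 + 8 \cdot 1\right) + 659} = \frac{1}{\left(240 - 88 + 8\right) + 659} = \frac{1}{160 + 659} = \frac{1}{819}$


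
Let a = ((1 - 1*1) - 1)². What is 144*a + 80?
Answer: 224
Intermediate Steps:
a = 1 (a = ((1 - 1) - 1)² = (0 - 1)² = (-1)² = 1)
144*a + 80 = 144*1 + 80 = 144 + 80 = 224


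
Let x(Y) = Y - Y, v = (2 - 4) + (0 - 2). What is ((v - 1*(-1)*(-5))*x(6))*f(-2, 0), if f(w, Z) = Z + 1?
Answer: 0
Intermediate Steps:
v = -4 (v = -2 - 2 = -4)
f(w, Z) = 1 + Z
x(Y) = 0
((v - 1*(-1)*(-5))*x(6))*f(-2, 0) = ((-4 - 1*(-1)*(-5))*0)*(1 + 0) = ((-4 + 1*(-5))*0)*1 = ((-4 - 5)*0)*1 = -9*0*1 = 0*1 = 0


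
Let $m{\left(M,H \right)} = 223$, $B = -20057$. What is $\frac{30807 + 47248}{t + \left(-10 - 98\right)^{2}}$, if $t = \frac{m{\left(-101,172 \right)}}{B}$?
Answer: $\frac{313109827}{46788925} \approx 6.692$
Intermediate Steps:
$t = - \frac{223}{20057}$ ($t = \frac{223}{-20057} = 223 \left(- \frac{1}{20057}\right) = - \frac{223}{20057} \approx -0.011118$)
$\frac{30807 + 47248}{t + \left(-10 - 98\right)^{2}} = \frac{30807 + 47248}{- \frac{223}{20057} + \left(-10 - 98\right)^{2}} = \frac{78055}{- \frac{223}{20057} + \left(-108\right)^{2}} = \frac{78055}{- \frac{223}{20057} + 11664} = \frac{78055}{\frac{233944625}{20057}} = 78055 \cdot \frac{20057}{233944625} = \frac{313109827}{46788925}$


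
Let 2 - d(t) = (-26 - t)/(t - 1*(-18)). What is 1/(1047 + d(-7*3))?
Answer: 3/3142 ≈ 0.00095481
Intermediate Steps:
d(t) = 2 - (-26 - t)/(18 + t) (d(t) = 2 - (-26 - t)/(t - 1*(-18)) = 2 - (-26 - t)/(t + 18) = 2 - (-26 - t)/(18 + t))
1/(1047 + d(-7*3)) = 1/(1047 + (62 + 3*(-7*3))/(18 - 7*3)) = 1/(1047 + (62 + 3*(-21))/(18 - 21)) = 1/(1047 + (62 - 63)/(-3)) = 1/(1047 - ⅓*(-1)) = 1/(1047 + ⅓) = 1/(3142/3) = 3/3142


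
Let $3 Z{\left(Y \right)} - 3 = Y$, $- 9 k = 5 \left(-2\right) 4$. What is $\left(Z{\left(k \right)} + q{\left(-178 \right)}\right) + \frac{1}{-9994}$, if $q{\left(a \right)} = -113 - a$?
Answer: $\frac{18209041}{269838} \approx 67.481$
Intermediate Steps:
$k = \frac{40}{9}$ ($k = - \frac{5 \left(-2\right) 4}{9} = - \frac{\left(-10\right) 4}{9} = \left(- \frac{1}{9}\right) \left(-40\right) = \frac{40}{9} \approx 4.4444$)
$Z{\left(Y \right)} = 1 + \frac{Y}{3}$
$\left(Z{\left(k \right)} + q{\left(-178 \right)}\right) + \frac{1}{-9994} = \left(\left(1 + \frac{1}{3} \cdot \frac{40}{9}\right) - -65\right) + \frac{1}{-9994} = \left(\left(1 + \frac{40}{27}\right) + \left(-113 + 178\right)\right) - \frac{1}{9994} = \left(\frac{67}{27} + 65\right) - \frac{1}{9994} = \frac{1822}{27} - \frac{1}{9994} = \frac{18209041}{269838}$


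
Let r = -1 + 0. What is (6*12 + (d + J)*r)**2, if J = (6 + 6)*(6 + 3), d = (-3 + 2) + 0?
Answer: 1225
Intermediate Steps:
d = -1 (d = -1 + 0 = -1)
J = 108 (J = 12*9 = 108)
r = -1
(6*12 + (d + J)*r)**2 = (6*12 + (-1 + 108)*(-1))**2 = (72 + 107*(-1))**2 = (72 - 107)**2 = (-35)**2 = 1225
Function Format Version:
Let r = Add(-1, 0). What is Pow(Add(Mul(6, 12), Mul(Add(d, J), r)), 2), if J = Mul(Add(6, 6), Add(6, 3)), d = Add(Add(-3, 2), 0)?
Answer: 1225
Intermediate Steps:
d = -1 (d = Add(-1, 0) = -1)
J = 108 (J = Mul(12, 9) = 108)
r = -1
Pow(Add(Mul(6, 12), Mul(Add(d, J), r)), 2) = Pow(Add(Mul(6, 12), Mul(Add(-1, 108), -1)), 2) = Pow(Add(72, Mul(107, -1)), 2) = Pow(Add(72, -107), 2) = Pow(-35, 2) = 1225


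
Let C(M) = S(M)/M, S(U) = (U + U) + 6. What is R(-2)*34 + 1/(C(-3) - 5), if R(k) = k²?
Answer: 679/5 ≈ 135.80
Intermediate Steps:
S(U) = 6 + 2*U (S(U) = 2*U + 6 = 6 + 2*U)
C(M) = (6 + 2*M)/M
R(-2)*34 + 1/(C(-3) - 5) = (-2)²*34 + 1/((2 + 6/(-3)) - 5) = 4*34 + 1/((2 + 6*(-⅓)) - 5) = 136 + 1/((2 - 2) - 5) = 136 + 1/(0 - 5) = 136 + 1/(-5) = 136 - ⅕ = 679/5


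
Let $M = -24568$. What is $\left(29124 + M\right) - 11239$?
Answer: $-6683$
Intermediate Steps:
$\left(29124 + M\right) - 11239 = \left(29124 - 24568\right) - 11239 = 4556 - 11239 = -6683$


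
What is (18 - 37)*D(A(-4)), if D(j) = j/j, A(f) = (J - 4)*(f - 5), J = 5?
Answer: -19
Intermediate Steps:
A(f) = -5 + f (A(f) = (5 - 4)*(f - 5) = 1*(-5 + f) = -5 + f)
D(j) = 1
(18 - 37)*D(A(-4)) = (18 - 37)*1 = -19*1 = -19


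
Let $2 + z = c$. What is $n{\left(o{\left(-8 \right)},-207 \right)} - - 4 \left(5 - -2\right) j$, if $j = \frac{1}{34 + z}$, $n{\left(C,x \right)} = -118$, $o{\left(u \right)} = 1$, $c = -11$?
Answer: $- \frac{350}{3} \approx -116.67$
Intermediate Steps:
$z = -13$ ($z = -2 - 11 = -13$)
$j = \frac{1}{21}$ ($j = \frac{1}{34 - 13} = \frac{1}{21} \approx 0.047619$)
$n{\left(o{\left(-8 \right)},-207 \right)} - - 4 \left(5 - -2\right) j = -118 - - 4 \left(5 - -2\right) \frac{1}{21} = -118 - - 4 \left(5 + 2\right) \frac{1}{21} = -118 - \left(-4\right) 7 \cdot \frac{1}{21} = -118 - \left(-28\right) \frac{1}{21} = -118 - - \frac{4}{3} = -118 + \frac{4}{3} = - \frac{350}{3}$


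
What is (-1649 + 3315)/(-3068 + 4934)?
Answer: 833/933 ≈ 0.89282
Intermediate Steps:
(-1649 + 3315)/(-3068 + 4934) = 1666/1866 = 1666*(1/1866) = 833/933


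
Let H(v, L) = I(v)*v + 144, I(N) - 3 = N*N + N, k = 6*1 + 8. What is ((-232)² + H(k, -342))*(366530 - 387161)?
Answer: -1174935450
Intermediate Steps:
k = 14 (k = 6 + 8 = 14)
I(N) = 3 + N + N² (I(N) = 3 + (N*N + N) = 3 + (N² + N) = 3 + (N + N²) = 3 + N + N²)
H(v, L) = 144 + v*(3 + v + v²) (H(v, L) = (3 + v + v²)*v + 144 = v*(3 + v + v²) + 144 = 144 + v*(3 + v + v²))
((-232)² + H(k, -342))*(366530 - 387161) = ((-232)² + (144 + 14*(3 + 14 + 14²)))*(366530 - 387161) = (53824 + (144 + 14*(3 + 14 + 196)))*(-20631) = (53824 + (144 + 14*213))*(-20631) = (53824 + (144 + 2982))*(-20631) = (53824 + 3126)*(-20631) = 56950*(-20631) = -1174935450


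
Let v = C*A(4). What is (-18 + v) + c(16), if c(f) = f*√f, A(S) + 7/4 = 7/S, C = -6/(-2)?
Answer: 46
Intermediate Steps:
C = 3 (C = -6*(-½) = 3)
A(S) = -7/4 + 7/S
c(f) = f^(3/2)
v = 0 (v = 3*(-7/4 + 7/4) = 3*0 = 0)
(-18 + v) + c(16) = (-18 + 0) + 16^(3/2) = -18 + 64 = 46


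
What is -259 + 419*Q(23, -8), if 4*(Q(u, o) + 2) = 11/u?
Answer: -96315/92 ≈ -1046.9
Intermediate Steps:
Q(u, o) = -2 + 11/(4*u) (Q(u, o) = -2 + (11/u)/4 = -2 + 11/(4*u))
-259 + 419*Q(23, -8) = -259 + 419*(-2 + (11/4)/23) = -259 + 419*(-2 + (11/4)*(1/23)) = -259 + 419*(-2 + 11/92) = -259 + 419*(-173/92) = -259 - 72487/92 = -96315/92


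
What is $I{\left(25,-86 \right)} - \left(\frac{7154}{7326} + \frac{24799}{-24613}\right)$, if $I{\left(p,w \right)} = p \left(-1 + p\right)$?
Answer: $\frac{54097249436}{90157419} \approx 600.03$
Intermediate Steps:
$I{\left(25,-86 \right)} - \left(\frac{7154}{7326} + \frac{24799}{-24613}\right) = 25 \left(-1 + 25\right) - \left(\frac{7154}{7326} + \frac{24799}{-24613}\right) = 25 \cdot 24 - \left(7154 \cdot \frac{1}{7326} + 24799 \left(- \frac{1}{24613}\right)\right) = 600 - \left(\frac{3577}{3663} - \frac{24799}{24613}\right) = 600 - - \frac{2798036}{90157419} = 600 + \frac{2798036}{90157419} = \frac{54097249436}{90157419}$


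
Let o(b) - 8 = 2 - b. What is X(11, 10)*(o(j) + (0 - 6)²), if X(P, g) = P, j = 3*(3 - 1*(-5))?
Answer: 242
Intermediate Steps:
j = 24 (j = 3*(3 + 5) = 3*8 = 24)
o(b) = 10 - b (o(b) = 8 + (2 - b) = 10 - b)
X(11, 10)*(o(j) + (0 - 6)²) = 11*((10 - 1*24) + (0 - 6)²) = 11*((10 - 24) + (-6)²) = 11*(-14 + 36) = 11*22 = 242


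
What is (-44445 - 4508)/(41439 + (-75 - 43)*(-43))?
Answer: -48953/46513 ≈ -1.0525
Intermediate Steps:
(-44445 - 4508)/(41439 + (-75 - 43)*(-43)) = -48953/(41439 - 118*(-43)) = -48953/(41439 + 5074) = -48953/46513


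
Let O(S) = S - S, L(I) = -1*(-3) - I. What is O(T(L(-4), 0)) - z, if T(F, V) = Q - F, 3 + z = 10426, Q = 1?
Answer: -10423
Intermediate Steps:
z = 10423 (z = -3 + 10426 = 10423)
L(I) = 3 - I
T(F, V) = 1 - F
O(S) = 0
O(T(L(-4), 0)) - z = 0 - 1*10423 = 0 - 10423 = -10423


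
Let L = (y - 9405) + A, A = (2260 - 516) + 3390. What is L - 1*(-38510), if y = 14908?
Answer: 49147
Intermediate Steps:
A = 5134 (A = 1744 + 3390 = 5134)
L = 10637 (L = (14908 - 9405) + 5134 = 5503 + 5134 = 10637)
L - 1*(-38510) = 10637 - 1*(-38510) = 10637 + 38510 = 49147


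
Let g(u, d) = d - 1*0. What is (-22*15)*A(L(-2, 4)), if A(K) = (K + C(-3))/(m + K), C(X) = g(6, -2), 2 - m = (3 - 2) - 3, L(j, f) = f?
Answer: -165/2 ≈ -82.500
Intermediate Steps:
g(u, d) = d (g(u, d) = d + 0 = d)
m = 4 (m = 2 - ((3 - 2) - 3) = 2 - (1 - 3) = 2 - 1*(-2) = 2 + 2 = 4)
C(X) = -2
A(K) = (-2 + K)/(4 + K) (A(K) = (K - 2)/(4 + K) = (-2 + K)/(4 + K))
(-22*15)*A(L(-2, 4)) = (-22*15)*((-2 + 4)/(4 + 4)) = -330*2/8 = -165*2/4 = -330*¼ = -165/2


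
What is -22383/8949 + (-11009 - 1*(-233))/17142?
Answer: -26673545/8522431 ≈ -3.1298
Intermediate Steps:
-22383/8949 + (-11009 - 1*(-233))/17142 = -22383*1/8949 + (-11009 + 233)*(1/17142) = -7461/2983 - 10776*1/17142 = -7461/2983 - 1796/2857 = -26673545/8522431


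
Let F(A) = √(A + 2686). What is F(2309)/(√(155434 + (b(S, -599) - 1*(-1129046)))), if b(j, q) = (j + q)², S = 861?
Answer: 3*√187745955/676562 ≈ 0.060757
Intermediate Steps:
F(A) = √(2686 + A)
F(2309)/(√(155434 + (b(S, -599) - 1*(-1129046)))) = √(2686 + 2309)/(√(155434 + ((861 - 599)² - 1*(-1129046)))) = √4995/(√(155434 + (262² + 1129046))) = (3*√555)/(√(155434 + (68644 + 1129046))) = (3*√555)/(√(155434 + 1197690)) = (3*√555)/(√1353124) = (3*√555)/((2*√338281)) = (3*√555)*(√338281/676562) = 3*√187745955/676562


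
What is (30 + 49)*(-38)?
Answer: -3002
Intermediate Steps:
(30 + 49)*(-38) = 79*(-38) = -3002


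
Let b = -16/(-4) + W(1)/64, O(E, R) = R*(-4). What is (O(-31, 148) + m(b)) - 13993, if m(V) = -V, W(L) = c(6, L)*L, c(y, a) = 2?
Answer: -466849/32 ≈ -14589.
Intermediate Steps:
O(E, R) = -4*R
W(L) = 2*L
b = 129/32 (b = -16/(-4) + (2*1)/64 = -16*(-1/4) + 2*(1/64) = 4 + 1/32 = 129/32 ≈ 4.0313)
(O(-31, 148) + m(b)) - 13993 = (-4*148 - 1*129/32) - 13993 = (-592 - 129/32) - 13993 = -19073/32 - 13993 = -466849/32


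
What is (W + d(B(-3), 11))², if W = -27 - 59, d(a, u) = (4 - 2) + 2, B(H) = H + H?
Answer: 6724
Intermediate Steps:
B(H) = 2*H
d(a, u) = 4 (d(a, u) = 2 + 2 = 4)
W = -86
(W + d(B(-3), 11))² = (-86 + 4)² = (-82)² = 6724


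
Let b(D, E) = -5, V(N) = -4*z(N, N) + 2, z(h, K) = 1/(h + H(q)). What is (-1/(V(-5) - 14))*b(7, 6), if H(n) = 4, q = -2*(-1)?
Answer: -5/8 ≈ -0.62500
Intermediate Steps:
q = 2
z(h, K) = 1/(4 + h) (z(h, K) = 1/(h + 4) = 1/(4 + h))
V(N) = 2 - 4/(4 + N) (V(N) = -4/(4 + N) + 2 = 2 - 4/(4 + N))
(-1/(V(-5) - 14))*b(7, 6) = (-1/(2*(2 - 5)/(4 - 5) - 14))*(-5) = (-1/(2*(-3)/(-1) - 14))*(-5) = (-1/(2*(-1)*(-3) - 14))*(-5) = (-1/(6 - 14))*(-5) = (-1/(-8))*(-5) = -⅛*(-1)*(-5) = (⅛)*(-5) = -5/8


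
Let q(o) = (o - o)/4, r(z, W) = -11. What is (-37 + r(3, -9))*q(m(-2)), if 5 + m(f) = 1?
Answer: 0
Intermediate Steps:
m(f) = -4 (m(f) = -5 + 1 = -4)
q(o) = 0 (q(o) = 0*(¼) = 0)
(-37 + r(3, -9))*q(m(-2)) = (-37 - 11)*0 = -48*0 = 0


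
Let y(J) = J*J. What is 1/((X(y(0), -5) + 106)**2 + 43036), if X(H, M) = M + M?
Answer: 1/52252 ≈ 1.9138e-5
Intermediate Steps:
y(J) = J**2
X(H, M) = 2*M
1/((X(y(0), -5) + 106)**2 + 43036) = 1/((2*(-5) + 106)**2 + 43036) = 1/((-10 + 106)**2 + 43036) = 1/(96**2 + 43036) = 1/(9216 + 43036) = 1/52252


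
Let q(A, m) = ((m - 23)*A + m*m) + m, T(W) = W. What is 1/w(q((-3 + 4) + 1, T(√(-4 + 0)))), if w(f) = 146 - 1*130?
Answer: 1/16 ≈ 0.062500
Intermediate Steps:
q(A, m) = m + m² + A*(-23 + m) (q(A, m) = ((-23 + m)*A + m²) + m = (A*(-23 + m) + m²) + m = (m² + A*(-23 + m)) + m = m + m² + A*(-23 + m))
w(f) = 16 (w(f) = 146 - 130 = 16)
1/w(q((-3 + 4) + 1, T(√(-4 + 0)))) = 1/16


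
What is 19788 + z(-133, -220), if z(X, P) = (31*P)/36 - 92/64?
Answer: 2821985/144 ≈ 19597.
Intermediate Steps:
z(X, P) = -23/16 + 31*P/36 (z(X, P) = (31*P)*(1/36) - 92*1/64 = 31*P/36 - 23/16 = -23/16 + 31*P/36)
19788 + z(-133, -220) = 19788 + (-23/16 + (31/36)*(-220)) = 19788 + (-23/16 - 1705/9) = 19788 - 27487/144 = 2821985/144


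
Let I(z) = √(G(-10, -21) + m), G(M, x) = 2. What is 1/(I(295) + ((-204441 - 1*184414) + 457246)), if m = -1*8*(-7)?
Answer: 68391/4677328823 - √58/4677328823 ≈ 1.4620e-5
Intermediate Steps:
m = 56 (m = -8*(-7) = 56)
I(z) = √58 (I(z) = √(2 + 56) = √58)
1/(I(295) + ((-204441 - 1*184414) + 457246)) = 1/(√58 + ((-204441 - 1*184414) + 457246)) = 1/(√58 + ((-204441 - 184414) + 457246)) = 1/(√58 + (-388855 + 457246)) = 1/(√58 + 68391) = 1/(68391 + √58)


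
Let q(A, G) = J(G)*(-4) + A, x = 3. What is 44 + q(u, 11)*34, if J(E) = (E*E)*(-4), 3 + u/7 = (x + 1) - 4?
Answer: 65154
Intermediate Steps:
u = -21 (u = -21 + 7*((3 + 1) - 4) = -21 + 7*(4 - 4) = -21 + 7*0 = -21 + 0 = -21)
J(E) = -4*E² (J(E) = E²*(-4) = -4*E²)
q(A, G) = A + 16*G² (q(A, G) = -4*G²*(-4) + A = 16*G² + A = A + 16*G²)
44 + q(u, 11)*34 = 44 + (-21 + 16*11²)*34 = 44 + (-21 + 16*121)*34 = 44 + (-21 + 1936)*34 = 44 + 1915*34 = 44 + 65110 = 65154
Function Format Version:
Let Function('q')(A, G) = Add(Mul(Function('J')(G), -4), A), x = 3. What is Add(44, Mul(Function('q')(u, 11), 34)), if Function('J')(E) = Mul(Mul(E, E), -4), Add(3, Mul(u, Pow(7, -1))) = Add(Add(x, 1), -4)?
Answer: 65154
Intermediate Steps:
u = -21 (u = Add(-21, Mul(7, Add(Add(3, 1), -4))) = Add(-21, Mul(7, Add(4, -4))) = Add(-21, Mul(7, 0)) = Add(-21, 0) = -21)
Function('J')(E) = Mul(-4, Pow(E, 2)) (Function('J')(E) = Mul(Pow(E, 2), -4) = Mul(-4, Pow(E, 2)))
Function('q')(A, G) = Add(A, Mul(16, Pow(G, 2))) (Function('q')(A, G) = Add(Mul(Mul(-4, Pow(G, 2)), -4), A) = Add(Mul(16, Pow(G, 2)), A) = Add(A, Mul(16, Pow(G, 2))))
Add(44, Mul(Function('q')(u, 11), 34)) = Add(44, Mul(Add(-21, Mul(16, Pow(11, 2))), 34)) = Add(44, Mul(Add(-21, Mul(16, 121)), 34)) = Add(44, Mul(Add(-21, 1936), 34)) = Add(44, Mul(1915, 34)) = Add(44, 65110) = 65154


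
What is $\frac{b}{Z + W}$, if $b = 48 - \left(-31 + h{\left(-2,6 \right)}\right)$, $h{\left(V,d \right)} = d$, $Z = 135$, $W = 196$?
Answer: $\frac{73}{331} \approx 0.22054$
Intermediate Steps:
$b = 73$ ($b = 48 - \left(-31 + 6\right) = 48 - -25 = 48 + 25 = 73$)
$\frac{b}{Z + W} = \frac{73}{135 + 196} = \frac{73}{331}$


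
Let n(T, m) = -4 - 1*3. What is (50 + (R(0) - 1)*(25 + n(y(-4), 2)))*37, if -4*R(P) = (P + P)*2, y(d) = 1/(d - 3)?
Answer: 1184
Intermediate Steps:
y(d) = 1/(-3 + d)
R(P) = -P (R(P) = -(P + P)*2/4 = -2*P*2/4 = -P)
n(T, m) = -7 (n(T, m) = -4 - 3 = -7)
(50 + (R(0) - 1)*(25 + n(y(-4), 2)))*37 = (50 + (-1*0 - 1)*(25 - 7))*37 = (50 + (0 - 1)*18)*37 = (50 - 1*18)*37 = (50 - 18)*37 = 32*37 = 1184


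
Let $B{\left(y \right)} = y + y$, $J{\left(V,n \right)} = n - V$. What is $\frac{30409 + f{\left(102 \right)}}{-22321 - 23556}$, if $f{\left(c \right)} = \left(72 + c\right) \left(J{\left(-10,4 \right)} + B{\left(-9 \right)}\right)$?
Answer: $- \frac{29713}{45877} \approx -0.64767$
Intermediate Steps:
$B{\left(y \right)} = 2 y$
$f{\left(c \right)} = -288 - 4 c$ ($f{\left(c \right)} = \left(72 + c\right) \left(\left(4 - -10\right) + 2 \left(-9\right)\right) = \left(72 + c\right) \left(\left(4 + 10\right) - 18\right) = \left(72 + c\right) \left(14 - 18\right) = \left(72 + c\right) \left(-4\right) = -288 - 4 c$)
$\frac{30409 + f{\left(102 \right)}}{-22321 - 23556} = \frac{30409 - 696}{-22321 - 23556} = \frac{30409 - 696}{-45877} = \left(30409 - 696\right) \left(- \frac{1}{45877}\right) = 29713 \left(- \frac{1}{45877}\right) = - \frac{29713}{45877}$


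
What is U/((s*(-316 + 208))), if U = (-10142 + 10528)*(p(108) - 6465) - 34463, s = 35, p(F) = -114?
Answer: 2573957/3780 ≈ 680.94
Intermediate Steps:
U = -2573957 (U = (-10142 + 10528)*(-114 - 6465) - 34463 = 386*(-6579) - 34463 = -2539494 - 34463 = -2573957)
U/((s*(-316 + 208))) = -2573957*1/(35*(-316 + 208)) = -2573957/(35*(-108)) = -2573957/(-3780) = -2573957*(-1/3780) = 2573957/3780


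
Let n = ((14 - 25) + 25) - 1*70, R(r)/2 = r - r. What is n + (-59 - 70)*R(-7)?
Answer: -56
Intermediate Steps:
R(r) = 0 (R(r) = 2*(r - r) = 2*0 = 0)
n = -56 (n = (-11 + 25) - 70 = 14 - 70 = -56)
n + (-59 - 70)*R(-7) = -56 + (-59 - 70)*0 = -56 - 129*0 = -56 + 0 = -56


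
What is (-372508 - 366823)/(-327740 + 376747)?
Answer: -739331/49007 ≈ -15.086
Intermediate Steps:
(-372508 - 366823)/(-327740 + 376747) = -739331/49007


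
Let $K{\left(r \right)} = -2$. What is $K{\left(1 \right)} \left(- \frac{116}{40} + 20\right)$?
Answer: $- \frac{171}{5} \approx -34.2$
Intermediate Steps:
$K{\left(1 \right)} \left(- \frac{116}{40} + 20\right) = - 2 \left(- \frac{116}{40} + 20\right) = - 2 \left(\left(-116\right) \frac{1}{40} + 20\right) = - 2 \left(- \frac{29}{10} + 20\right) = \left(-2\right) \frac{171}{10} = - \frac{171}{5}$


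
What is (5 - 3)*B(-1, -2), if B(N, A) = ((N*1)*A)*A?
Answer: -8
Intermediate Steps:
B(N, A) = N*A² (B(N, A) = (N*A)*A = (A*N)*A = N*A²)
(5 - 3)*B(-1, -2) = (5 - 3)*(-1*(-2)²) = 2*(-1*4) = 2*(-4) = -8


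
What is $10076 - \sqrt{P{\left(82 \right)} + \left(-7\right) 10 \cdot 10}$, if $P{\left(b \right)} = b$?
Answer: $10076 - i \sqrt{618} \approx 10076.0 - 24.86 i$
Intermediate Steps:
$10076 - \sqrt{P{\left(82 \right)} + \left(-7\right) 10 \cdot 10} = 10076 - \sqrt{82 + \left(-7\right) 10 \cdot 10} = 10076 - \sqrt{82 - 700} = 10076 - \sqrt{-618} = 10076 - i \sqrt{618}$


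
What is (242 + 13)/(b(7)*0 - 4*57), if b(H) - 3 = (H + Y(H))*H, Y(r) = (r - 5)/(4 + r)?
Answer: -85/76 ≈ -1.1184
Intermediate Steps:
Y(r) = (-5 + r)/(4 + r)
b(H) = 3 + H*(H + (-5 + H)/(4 + H)) (b(H) = 3 + (H + (-5 + H)/(4 + H))*H = 3 + H*(H + (-5 + H)/(4 + H)))
(242 + 13)/(b(7)*0 - 4*57) = (242 + 13)/(((7*(-5 + 7) + (3 + 7²)*(4 + 7))/(4 + 7))*0 - 4*57) = 255/(((7*2 + (3 + 49)*11)/11)*0 - 228) = 255/(((14 + 52*11)/11)*0 - 228) = 255/(((14 + 572)/11)*0 - 228) = 255/(((1/11)*586)*0 - 228) = 255/((586/11)*0 - 228) = 255/(0 - 228) = 255/(-228) = 255*(-1/228) = -85/76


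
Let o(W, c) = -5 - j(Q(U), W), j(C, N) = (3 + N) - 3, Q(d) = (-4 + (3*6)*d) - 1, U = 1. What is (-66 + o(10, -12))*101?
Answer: -8181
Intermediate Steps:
Q(d) = -5 + 18*d (Q(d) = (-4 + 18*d) - 1 = -5 + 18*d)
j(C, N) = N
o(W, c) = -5 - W
(-66 + o(10, -12))*101 = (-66 + (-5 - 1*10))*101 = (-66 + (-5 - 10))*101 = (-66 - 15)*101 = -81*101 = -8181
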